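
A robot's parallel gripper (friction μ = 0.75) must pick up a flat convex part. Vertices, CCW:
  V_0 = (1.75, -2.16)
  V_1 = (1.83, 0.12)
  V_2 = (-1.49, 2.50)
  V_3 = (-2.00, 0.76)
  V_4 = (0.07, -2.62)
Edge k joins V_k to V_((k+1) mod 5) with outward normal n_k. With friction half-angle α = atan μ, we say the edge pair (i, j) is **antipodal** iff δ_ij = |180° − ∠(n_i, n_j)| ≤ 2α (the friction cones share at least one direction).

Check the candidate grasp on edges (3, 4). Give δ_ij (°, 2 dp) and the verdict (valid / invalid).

α = atan 0.75 = 36.87°;  2α = 73.74°
edge 3: e_3 = (+2.07, -3.38);  n_3 = (-0.8528, -0.5223)
edge 4: e_4 = (+1.68, +0.46);  n_4 = (+0.2641, -0.9645)
∠(n_3, n_4) = 73.83°
δ = |180° − 73.83°| = 106.17°
106.17° > 2α = 73.74°  →  invalid

δ = 106.17°, invalid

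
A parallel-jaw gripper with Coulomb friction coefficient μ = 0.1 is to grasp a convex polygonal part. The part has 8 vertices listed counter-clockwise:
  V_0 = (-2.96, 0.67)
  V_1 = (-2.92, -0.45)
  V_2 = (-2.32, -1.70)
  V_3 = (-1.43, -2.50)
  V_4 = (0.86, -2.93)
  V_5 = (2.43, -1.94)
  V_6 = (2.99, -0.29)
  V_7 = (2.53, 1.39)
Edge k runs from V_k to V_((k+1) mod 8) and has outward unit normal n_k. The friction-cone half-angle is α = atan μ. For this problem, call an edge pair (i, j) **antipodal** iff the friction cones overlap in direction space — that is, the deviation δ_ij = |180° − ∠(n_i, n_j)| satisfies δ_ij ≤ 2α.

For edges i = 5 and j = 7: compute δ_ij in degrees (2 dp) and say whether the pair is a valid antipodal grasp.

α = atan 0.1 = 5.71°;  2α = 11.42°
edge 5: e_5 = (+0.56, +1.65);  n_5 = (+0.9469, -0.3214)
edge 7: e_7 = (-5.49, -0.72);  n_7 = (-0.1300, +0.9915)
∠(n_5, n_7) = 116.22°
δ = |180° − 116.22°| = 63.78°
63.78° > 2α = 11.42°  →  invalid

δ = 63.78°, invalid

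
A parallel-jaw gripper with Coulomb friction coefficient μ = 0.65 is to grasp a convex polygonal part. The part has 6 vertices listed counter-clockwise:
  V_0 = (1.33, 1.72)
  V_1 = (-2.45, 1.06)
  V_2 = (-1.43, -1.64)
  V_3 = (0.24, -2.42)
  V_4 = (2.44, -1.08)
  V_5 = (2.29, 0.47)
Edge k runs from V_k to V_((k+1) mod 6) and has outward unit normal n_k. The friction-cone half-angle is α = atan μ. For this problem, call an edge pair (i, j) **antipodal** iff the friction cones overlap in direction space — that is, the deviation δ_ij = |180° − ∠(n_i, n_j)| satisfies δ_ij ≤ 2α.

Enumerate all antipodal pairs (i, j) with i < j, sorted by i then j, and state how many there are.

count = 6; pairs: (0,2), (0,3), (1,4), (1,5), (2,4), (2,5)

α = atan 0.65 = 33.02°;  2α = 66.05°
n_0 = (-0.1720, +0.9851)
n_1 = (-0.9355, -0.3534)
n_2 = (-0.4232, -0.9060)
n_3 = (+0.5202, -0.8540)
n_4 = (+0.9954, +0.0963)
n_5 = (+0.7931, +0.6091)
  (0,1): δ = 79.21°  ·
  (0,2): δ = 34.94°  ✓
  (0,3): δ = 21.44°  ✓
  (0,4): δ = 85.62°  ·
  (0,5): δ = 117.62°  ·
  (1,2): δ = 135.73°  ·
  (1,3): δ = 79.35°  ·
  (1,4): δ = 15.17°  ✓
  (1,5): δ = 16.83°  ✓
  (2,3): δ = 123.62°  ·
  (2,4): δ = 59.44°  ✓
  (2,5): δ = 27.44°  ✓
  (3,4): δ = 115.82°  ·
  (3,5): δ = 83.82°  ·
  (4,5): δ = 148.00°  ·
antipodal pairs: 6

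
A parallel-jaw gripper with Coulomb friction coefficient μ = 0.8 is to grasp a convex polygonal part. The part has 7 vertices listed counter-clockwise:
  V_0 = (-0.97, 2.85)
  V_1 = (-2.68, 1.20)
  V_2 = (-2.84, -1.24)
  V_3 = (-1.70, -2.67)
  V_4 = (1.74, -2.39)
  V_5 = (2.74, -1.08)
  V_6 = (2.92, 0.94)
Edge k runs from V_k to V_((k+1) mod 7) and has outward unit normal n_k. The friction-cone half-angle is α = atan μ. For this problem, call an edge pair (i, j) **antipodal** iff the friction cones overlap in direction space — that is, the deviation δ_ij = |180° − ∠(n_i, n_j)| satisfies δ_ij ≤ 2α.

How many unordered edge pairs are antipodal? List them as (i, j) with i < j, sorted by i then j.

count = 10; pairs: (0,3), (0,4), (0,5), (1,4), (1,5), (1,6), (2,4), (2,5), (2,6), (3,6)

α = atan 0.8 = 38.66°;  2α = 77.32°
n_0 = (-0.6944, +0.7196)
n_1 = (-0.9979, +0.0654)
n_2 = (-0.7819, -0.6234)
n_3 = (+0.0811, -0.9967)
n_4 = (+0.7949, -0.6068)
n_5 = (+0.9961, -0.0888)
n_6 = (+0.4407, +0.8976)
  (0,1): δ = 137.73°  ·
  (0,2): δ = 95.42°  ·
  (0,3): δ = 39.32°  ✓
  (0,4): δ = 8.67°  ✓
  (0,5): δ = 40.93°  ✓
  (0,6): δ = 109.87°  ·
  (1,2): δ = 137.69°  ·
  (1,3): δ = 81.59°  ·
  (1,4): δ = 33.60°  ✓
  (1,5): δ = 1.34°  ✓
  (1,6): δ = 67.60°  ✓
  (2,3): δ = 123.91°  ·
  (2,4): δ = 75.92°  ✓
  (2,5): δ = 43.65°  ✓
  (2,6): δ = 25.29°  ✓
  (3,4): δ = 132.01°  ·
  (3,5): δ = 99.75°  ·
  (3,6): δ = 30.80°  ✓
  (4,5): δ = 147.74°  ·
  (4,6): δ = 78.79°  ·
  (5,6): δ = 111.06°  ·
antipodal pairs: 10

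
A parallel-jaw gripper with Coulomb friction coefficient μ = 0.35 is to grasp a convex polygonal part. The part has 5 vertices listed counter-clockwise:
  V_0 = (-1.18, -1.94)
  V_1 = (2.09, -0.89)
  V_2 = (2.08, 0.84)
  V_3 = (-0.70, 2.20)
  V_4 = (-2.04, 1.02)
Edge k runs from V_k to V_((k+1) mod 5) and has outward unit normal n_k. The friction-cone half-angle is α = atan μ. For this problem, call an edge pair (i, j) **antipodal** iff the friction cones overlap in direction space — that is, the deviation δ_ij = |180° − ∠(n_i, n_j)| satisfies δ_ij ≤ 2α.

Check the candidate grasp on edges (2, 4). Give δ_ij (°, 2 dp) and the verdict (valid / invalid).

δ = 47.73°, invalid

α = atan 0.35 = 19.29°;  2α = 38.58°
edge 2: e_2 = (-2.78, +1.36);  n_2 = (+0.4394, +0.8983)
edge 4: e_4 = (+0.86, -2.96);  n_4 = (-0.9603, -0.2790)
∠(n_2, n_4) = 132.27°
δ = |180° − 132.27°| = 47.73°
47.73° > 2α = 38.58°  →  invalid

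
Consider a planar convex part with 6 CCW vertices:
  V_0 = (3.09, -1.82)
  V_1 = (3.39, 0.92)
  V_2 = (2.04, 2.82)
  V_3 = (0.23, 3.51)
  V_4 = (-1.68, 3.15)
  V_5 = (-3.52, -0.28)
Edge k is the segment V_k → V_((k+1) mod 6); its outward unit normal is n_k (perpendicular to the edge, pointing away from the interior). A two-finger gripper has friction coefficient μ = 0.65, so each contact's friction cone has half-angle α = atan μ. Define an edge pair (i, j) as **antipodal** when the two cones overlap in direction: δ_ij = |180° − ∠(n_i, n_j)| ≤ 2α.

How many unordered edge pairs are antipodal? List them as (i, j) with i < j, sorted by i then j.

α = atan 0.65 = 33.02°;  2α = 66.05°
n_0 = (+0.9941, -0.1088)
n_1 = (+0.8152, +0.5792)
n_2 = (+0.3562, +0.9344)
n_3 = (-0.1852, +0.9827)
n_4 = (-0.8812, +0.4727)
n_5 = (-0.2269, -0.9739)
  (0,1): δ = 138.36°  ·
  (0,2): δ = 104.62°  ·
  (0,3): δ = 73.08°  ·
  (0,4): δ = 21.96°  ✓
  (0,5): δ = 83.13°  ·
  (1,2): δ = 146.26°  ·
  (1,3): δ = 114.72°  ·
  (1,4): δ = 63.61°  ✓
  (1,5): δ = 41.49°  ✓
  (2,3): δ = 148.46°  ·
  (2,4): δ = 97.34°  ·
  (2,5): δ = 7.75°  ✓
  (3,4): δ = 128.89°  ·
  (3,5): δ = 23.79°  ✓
  (4,5): δ = 74.90°  ·
antipodal pairs: 5

count = 5; pairs: (0,4), (1,4), (1,5), (2,5), (3,5)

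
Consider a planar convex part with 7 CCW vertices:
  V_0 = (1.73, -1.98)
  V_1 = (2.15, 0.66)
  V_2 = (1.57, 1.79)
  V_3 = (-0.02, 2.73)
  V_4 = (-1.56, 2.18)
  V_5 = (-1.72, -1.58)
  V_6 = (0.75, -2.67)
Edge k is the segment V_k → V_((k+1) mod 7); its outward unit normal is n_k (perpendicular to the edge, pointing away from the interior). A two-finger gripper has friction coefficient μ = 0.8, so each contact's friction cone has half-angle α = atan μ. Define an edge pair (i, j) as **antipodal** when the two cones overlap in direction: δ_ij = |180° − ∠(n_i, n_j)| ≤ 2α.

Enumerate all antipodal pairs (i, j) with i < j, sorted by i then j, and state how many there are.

count = 11; pairs: (0,3), (0,4), (0,5), (1,4), (1,5), (2,4), (2,5), (2,6), (3,5), (3,6), (4,6)

α = atan 0.8 = 38.66°;  2α = 77.32°
n_0 = (+0.9876, -0.1571)
n_1 = (+0.8897, +0.4566)
n_2 = (+0.5089, +0.8608)
n_3 = (-0.3363, +0.9417)
n_4 = (-0.9991, +0.0425)
n_5 = (-0.4037, -0.9149)
n_6 = (+0.5757, -0.8177)
  (0,1): δ = 143.79°  ·
  (0,2): δ = 111.55°  ·
  (0,3): δ = 61.31°  ✓
  (0,4): δ = 6.60°  ✓
  (0,5): δ = 75.23°  ✓
  (0,6): δ = 134.19°  ·
  (1,2): δ = 147.76°  ·
  (1,3): δ = 97.52°  ·
  (1,4): δ = 29.61°  ✓
  (1,5): δ = 39.02°  ✓
  (1,6): δ = 97.98°  ·
  (2,3): δ = 129.75°  ·
  (2,4): δ = 61.85°  ✓
  (2,5): δ = 6.78°  ✓
  (2,6): δ = 65.74°  ✓
  (3,4): δ = 112.09°  ·
  (3,5): δ = 43.47°  ✓
  (3,6): δ = 15.49°  ✓
  (4,5): δ = 111.38°  ·
  (4,6): δ = 52.41°  ✓
  (5,6): δ = 121.04°  ·
antipodal pairs: 11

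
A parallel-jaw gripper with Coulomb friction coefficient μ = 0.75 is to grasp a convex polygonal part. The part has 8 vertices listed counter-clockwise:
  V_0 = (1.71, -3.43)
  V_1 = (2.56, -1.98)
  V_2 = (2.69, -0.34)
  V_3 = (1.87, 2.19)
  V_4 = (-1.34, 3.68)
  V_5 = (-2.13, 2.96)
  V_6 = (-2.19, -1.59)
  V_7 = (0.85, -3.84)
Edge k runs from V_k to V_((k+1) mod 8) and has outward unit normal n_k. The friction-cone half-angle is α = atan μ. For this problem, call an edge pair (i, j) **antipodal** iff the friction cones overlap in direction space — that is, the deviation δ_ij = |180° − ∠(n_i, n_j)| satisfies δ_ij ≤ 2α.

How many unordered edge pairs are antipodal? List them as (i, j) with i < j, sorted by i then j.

count = 13; pairs: (0,4), (0,5), (1,4), (1,5), (1,6), (2,4), (2,5), (2,6), (3,5), (3,6), (3,7), (4,7), (5,7)

α = atan 0.75 = 36.87°;  2α = 73.74°
n_0 = (+0.8627, -0.5057)
n_1 = (+0.9969, -0.0790)
n_2 = (+0.9513, +0.3083)
n_3 = (+0.4210, +0.9070)
n_4 = (-0.6736, +0.7391)
n_5 = (-0.9999, +0.0132)
n_6 = (-0.5949, -0.8038)
n_7 = (+0.4303, -0.9027)
  (0,1): δ = 154.15°  ·
  (0,2): δ = 131.66°  ·
  (0,3): δ = 84.52°  ·
  (0,4): δ = 17.28°  ✓
  (0,5): δ = 29.62°  ✓
  (0,6): δ = 83.87°  ·
  (0,7): δ = 145.87°  ·
  (1,2): δ = 157.51°  ·
  (1,3): δ = 110.37°  ·
  (1,4): δ = 43.12°  ✓
  (1,5): δ = 3.78°  ✓
  (1,6): δ = 58.03°  ✓
  (1,7): δ = 120.02°  ·
  (2,3): δ = 132.86°  ·
  (2,4): δ = 65.61°  ✓
  (2,5): δ = 18.71°  ✓
  (2,6): δ = 35.54°  ✓
  (2,7): δ = 97.53°  ·
  (3,4): δ = 112.75°  ·
  (3,5): δ = 65.86°  ✓
  (3,6): δ = 11.61°  ✓
  (3,7): δ = 50.39°  ✓
  (4,5): δ = 133.10°  ·
  (4,6): δ = 78.85°  ·
  (4,7): δ = 16.86°  ✓
  (5,6): δ = 125.75°  ·
  (5,7): δ = 63.76°  ✓
  (6,7): δ = 118.00°  ·
antipodal pairs: 13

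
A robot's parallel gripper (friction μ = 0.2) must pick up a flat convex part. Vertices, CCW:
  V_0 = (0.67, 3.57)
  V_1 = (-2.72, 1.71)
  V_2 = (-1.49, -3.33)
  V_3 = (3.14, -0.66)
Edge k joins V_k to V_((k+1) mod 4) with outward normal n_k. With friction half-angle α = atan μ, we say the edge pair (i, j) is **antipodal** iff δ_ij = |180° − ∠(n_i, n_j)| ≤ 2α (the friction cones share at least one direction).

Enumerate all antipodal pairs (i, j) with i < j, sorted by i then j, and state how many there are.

α = atan 0.2 = 11.31°;  2α = 22.62°
n_0 = (-0.4810, +0.8767)
n_1 = (-0.9715, -0.2371)
n_2 = (+0.4996, -0.8663)
n_3 = (+0.8636, +0.5043)
  (0,1): δ = 105.04°  ·
  (0,2): δ = 1.22°  ✓
  (0,3): δ = 91.53°  ·
  (1,2): δ = 73.74°  ·
  (1,3): δ = 16.57°  ✓
  (2,3): δ = 89.69°  ·
antipodal pairs: 2

count = 2; pairs: (0,2), (1,3)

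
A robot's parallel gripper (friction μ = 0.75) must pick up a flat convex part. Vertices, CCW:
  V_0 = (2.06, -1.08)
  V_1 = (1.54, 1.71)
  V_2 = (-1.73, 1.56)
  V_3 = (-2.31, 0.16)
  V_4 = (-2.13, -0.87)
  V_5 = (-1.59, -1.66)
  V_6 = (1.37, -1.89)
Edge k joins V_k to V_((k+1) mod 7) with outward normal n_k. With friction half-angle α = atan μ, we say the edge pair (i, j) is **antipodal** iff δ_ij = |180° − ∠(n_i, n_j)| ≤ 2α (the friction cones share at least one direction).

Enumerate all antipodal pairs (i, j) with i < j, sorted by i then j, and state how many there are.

count = 9; pairs: (0,2), (0,3), (0,4), (1,4), (1,5), (1,6), (2,5), (2,6), (3,6)

α = atan 0.75 = 36.87°;  2α = 73.74°
n_0 = (+0.9831, +0.1832)
n_1 = (-0.0458, +0.9989)
n_2 = (-0.9239, +0.3827)
n_3 = (-0.9851, -0.1721)
n_4 = (-0.8256, -0.5643)
n_5 = (-0.0775, -0.9970)
n_6 = (+0.7612, -0.6485)
  (0,1): δ = 97.93°  ·
  (0,2): δ = 33.06°  ✓
  (0,3): δ = 0.64°  ✓
  (0,4): δ = 23.80°  ✓
  (0,5): δ = 75.00°  ·
  (0,6): δ = 129.02°  ·
  (1,2): δ = 115.13°  ·
  (1,3): δ = 82.71°  ·
  (1,4): δ = 58.27°  ✓
  (1,5): δ = 7.07°  ✓
  (1,6): δ = 46.95°  ✓
  (2,3): δ = 147.58°  ·
  (2,4): δ = 123.14°  ·
  (2,5): δ = 71.94°  ✓
  (2,6): δ = 17.92°  ✓
  (3,4): δ = 155.56°  ·
  (3,5): δ = 104.36°  ·
  (3,6): δ = 50.34°  ✓
  (4,5): δ = 128.80°  ·
  (4,6): δ = 74.78°  ·
  (5,6): δ = 125.98°  ·
antipodal pairs: 9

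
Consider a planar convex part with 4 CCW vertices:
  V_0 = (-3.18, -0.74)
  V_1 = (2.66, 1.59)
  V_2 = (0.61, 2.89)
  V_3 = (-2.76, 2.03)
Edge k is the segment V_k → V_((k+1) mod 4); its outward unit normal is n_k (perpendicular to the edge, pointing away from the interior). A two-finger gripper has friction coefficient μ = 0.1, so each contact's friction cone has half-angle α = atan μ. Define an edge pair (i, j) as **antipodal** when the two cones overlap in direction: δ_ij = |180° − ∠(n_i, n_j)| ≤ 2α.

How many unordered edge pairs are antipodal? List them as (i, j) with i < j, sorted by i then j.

count = 1; pairs: (0,2)

α = atan 0.1 = 5.71°;  2α = 11.42°
n_0 = (+0.3706, -0.9288)
n_1 = (+0.5355, +0.8445)
n_2 = (-0.2473, +0.9689)
n_3 = (-0.9887, +0.1499)
  (0,1): δ = 54.13°  ·
  (0,2): δ = 7.43°  ✓
  (0,3): δ = 59.63°  ·
  (1,2): δ = 133.30°  ·
  (1,3): δ = 66.24°  ·
  (2,3): δ = 112.94°  ·
antipodal pairs: 1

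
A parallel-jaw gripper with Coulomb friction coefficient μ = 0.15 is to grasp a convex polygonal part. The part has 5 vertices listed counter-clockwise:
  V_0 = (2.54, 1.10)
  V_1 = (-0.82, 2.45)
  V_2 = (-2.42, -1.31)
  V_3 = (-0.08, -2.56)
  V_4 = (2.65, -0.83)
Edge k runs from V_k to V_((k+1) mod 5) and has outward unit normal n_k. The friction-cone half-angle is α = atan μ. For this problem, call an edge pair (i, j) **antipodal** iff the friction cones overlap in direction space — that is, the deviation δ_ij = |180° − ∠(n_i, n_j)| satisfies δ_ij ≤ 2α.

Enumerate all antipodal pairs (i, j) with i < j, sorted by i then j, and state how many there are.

α = atan 0.15 = 8.53°;  2α = 17.06°
n_0 = (+0.3728, +0.9279)
n_1 = (-0.9202, +0.3916)
n_2 = (-0.4712, -0.8820)
n_3 = (+0.5353, -0.8447)
n_4 = (+0.9984, +0.0569)
  (0,1): δ = 91.16°  ·
  (0,2): δ = 6.22°  ✓
  (0,3): δ = 54.25°  ·
  (0,4): δ = 115.15°  ·
  (1,2): δ = 95.06°  ·
  (1,3): δ = 34.59°  ·
  (1,4): δ = 26.31°  ·
  (2,3): δ = 119.53°  ·
  (2,4): δ = 58.63°  ·
  (3,4): δ = 119.10°  ·
antipodal pairs: 1

count = 1; pairs: (0,2)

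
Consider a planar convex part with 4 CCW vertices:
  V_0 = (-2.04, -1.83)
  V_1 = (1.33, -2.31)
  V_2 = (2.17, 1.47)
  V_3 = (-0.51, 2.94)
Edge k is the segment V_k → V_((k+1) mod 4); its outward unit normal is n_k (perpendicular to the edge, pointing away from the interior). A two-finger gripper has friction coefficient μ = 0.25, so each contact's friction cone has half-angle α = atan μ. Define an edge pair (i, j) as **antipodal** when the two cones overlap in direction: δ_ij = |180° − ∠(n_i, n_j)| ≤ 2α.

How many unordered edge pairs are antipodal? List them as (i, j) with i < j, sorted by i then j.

count = 2; pairs: (0,2), (1,3)

α = atan 0.25 = 14.04°;  2α = 28.07°
n_0 = (-0.1410, -0.9900)
n_1 = (+0.9762, -0.2169)
n_2 = (+0.4809, +0.8768)
n_3 = (-0.9522, +0.3054)
  (0,1): δ = 94.42°  ·
  (0,2): δ = 20.64°  ✓
  (0,3): δ = 80.32°  ·
  (1,2): δ = 106.22°  ·
  (1,3): δ = 5.26°  ✓
  (2,3): δ = 79.04°  ·
antipodal pairs: 2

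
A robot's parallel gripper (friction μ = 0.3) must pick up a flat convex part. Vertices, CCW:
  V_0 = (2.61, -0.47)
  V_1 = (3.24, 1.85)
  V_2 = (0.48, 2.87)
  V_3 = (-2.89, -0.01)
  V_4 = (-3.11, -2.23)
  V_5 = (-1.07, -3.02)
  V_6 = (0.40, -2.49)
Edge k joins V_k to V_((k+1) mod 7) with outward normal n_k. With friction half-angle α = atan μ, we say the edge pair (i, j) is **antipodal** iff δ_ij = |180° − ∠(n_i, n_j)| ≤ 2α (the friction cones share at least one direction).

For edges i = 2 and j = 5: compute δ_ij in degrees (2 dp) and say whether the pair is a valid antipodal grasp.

δ = 20.69°, valid

α = atan 0.3 = 16.70°;  2α = 33.40°
edge 2: e_2 = (-3.37, -2.88);  n_2 = (-0.6497, +0.7602)
edge 5: e_5 = (+1.47, +0.53);  n_5 = (+0.3392, -0.9407)
∠(n_2, n_5) = 159.31°
δ = |180° − 159.31°| = 20.69°
20.69° ≤ 2α = 33.40°  →  valid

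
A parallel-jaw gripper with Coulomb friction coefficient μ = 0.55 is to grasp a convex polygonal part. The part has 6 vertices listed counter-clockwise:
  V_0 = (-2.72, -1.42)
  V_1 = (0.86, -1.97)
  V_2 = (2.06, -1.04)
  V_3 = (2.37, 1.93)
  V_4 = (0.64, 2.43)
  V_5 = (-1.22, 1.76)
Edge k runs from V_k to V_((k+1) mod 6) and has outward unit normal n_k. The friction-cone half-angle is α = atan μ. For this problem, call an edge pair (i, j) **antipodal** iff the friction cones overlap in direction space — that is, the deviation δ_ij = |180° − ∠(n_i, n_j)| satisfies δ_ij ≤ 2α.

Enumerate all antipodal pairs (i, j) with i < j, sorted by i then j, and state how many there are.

count = 6; pairs: (0,3), (0,4), (1,3), (1,4), (1,5), (2,5)

α = atan 0.55 = 28.81°;  2α = 57.62°
n_0 = (-0.1518, -0.9884)
n_1 = (+0.6126, -0.7904)
n_2 = (+0.9946, -0.1038)
n_3 = (+0.2777, +0.9607)
n_4 = (-0.3389, +0.9408)
n_5 = (-0.9044, +0.4266)
  (0,1): δ = 133.49°  ·
  (0,2): δ = 87.22°  ·
  (0,3): δ = 7.39°  ✓
  (0,4): δ = 28.54°  ✓
  (0,5): δ = 73.48°  ·
  (1,2): δ = 133.73°  ·
  (1,3): δ = 53.90°  ✓
  (1,4): δ = 17.97°  ✓
  (1,5): δ = 26.97°  ✓
  (2,3): δ = 100.16°  ·
  (2,4): δ = 64.23°  ·
  (2,5): δ = 19.29°  ✓
  (3,4): δ = 144.07°  ·
  (3,5): δ = 99.13°  ·
  (4,5): δ = 135.06°  ·
antipodal pairs: 6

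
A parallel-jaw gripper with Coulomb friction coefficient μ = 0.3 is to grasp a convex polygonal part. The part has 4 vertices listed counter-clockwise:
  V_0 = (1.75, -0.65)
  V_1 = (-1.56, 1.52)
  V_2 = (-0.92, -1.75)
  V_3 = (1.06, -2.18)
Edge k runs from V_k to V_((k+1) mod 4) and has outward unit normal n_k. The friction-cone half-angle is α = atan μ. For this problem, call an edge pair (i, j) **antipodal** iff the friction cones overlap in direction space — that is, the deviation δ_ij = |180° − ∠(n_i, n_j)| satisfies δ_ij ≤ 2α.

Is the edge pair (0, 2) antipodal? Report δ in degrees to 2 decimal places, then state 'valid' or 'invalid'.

α = atan 0.3 = 16.70°;  2α = 33.40°
edge 0: e_0 = (-3.31, +2.17);  n_0 = (+0.5483, +0.8363)
edge 2: e_2 = (+1.98, -0.43);  n_2 = (-0.2122, -0.9772)
∠(n_0, n_2) = 159.00°
δ = |180° − 159.00°| = 21.00°
21.00° ≤ 2α = 33.40°  →  valid

δ = 21.00°, valid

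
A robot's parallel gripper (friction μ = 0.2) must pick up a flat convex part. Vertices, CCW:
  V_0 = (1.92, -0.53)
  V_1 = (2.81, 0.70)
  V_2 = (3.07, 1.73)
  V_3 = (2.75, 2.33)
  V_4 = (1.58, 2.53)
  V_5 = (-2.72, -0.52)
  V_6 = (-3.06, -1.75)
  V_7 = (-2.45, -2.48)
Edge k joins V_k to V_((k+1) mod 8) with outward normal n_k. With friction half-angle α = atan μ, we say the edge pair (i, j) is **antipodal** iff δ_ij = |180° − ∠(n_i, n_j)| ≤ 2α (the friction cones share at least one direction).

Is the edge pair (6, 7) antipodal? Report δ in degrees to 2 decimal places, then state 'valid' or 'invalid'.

α = atan 0.2 = 11.31°;  2α = 22.62°
edge 6: e_6 = (+0.61, -0.73);  n_6 = (-0.7674, -0.6412)
edge 7: e_7 = (+4.37, +1.95);  n_7 = (+0.4075, -0.9132)
∠(n_6, n_7) = 74.16°
δ = |180° − 74.16°| = 105.84°
105.84° > 2α = 22.62°  →  invalid

δ = 105.84°, invalid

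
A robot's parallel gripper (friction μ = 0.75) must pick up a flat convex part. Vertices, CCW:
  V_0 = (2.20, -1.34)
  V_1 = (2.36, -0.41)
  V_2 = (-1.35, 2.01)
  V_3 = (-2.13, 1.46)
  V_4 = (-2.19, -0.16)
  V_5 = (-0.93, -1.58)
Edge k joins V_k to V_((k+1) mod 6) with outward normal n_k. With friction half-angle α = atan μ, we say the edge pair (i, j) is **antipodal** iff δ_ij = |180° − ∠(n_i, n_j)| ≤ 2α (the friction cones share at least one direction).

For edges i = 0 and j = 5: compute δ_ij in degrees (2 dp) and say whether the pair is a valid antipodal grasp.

δ = 104.15°, invalid

α = atan 0.75 = 36.87°;  2α = 73.74°
edge 0: e_0 = (+0.16, +0.93);  n_0 = (+0.9855, -0.1696)
edge 5: e_5 = (+3.13, +0.24);  n_5 = (+0.0765, -0.9971)
∠(n_0, n_5) = 75.85°
δ = |180° − 75.85°| = 104.15°
104.15° > 2α = 73.74°  →  invalid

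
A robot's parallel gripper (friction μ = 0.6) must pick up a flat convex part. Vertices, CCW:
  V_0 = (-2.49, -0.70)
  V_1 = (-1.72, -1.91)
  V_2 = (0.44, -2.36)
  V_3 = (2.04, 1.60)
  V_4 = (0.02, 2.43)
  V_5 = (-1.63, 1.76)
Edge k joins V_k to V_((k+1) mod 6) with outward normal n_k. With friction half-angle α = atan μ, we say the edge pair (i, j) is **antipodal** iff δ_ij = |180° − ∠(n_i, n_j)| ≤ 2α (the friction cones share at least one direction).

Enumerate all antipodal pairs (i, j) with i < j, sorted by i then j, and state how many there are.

count = 6; pairs: (0,2), (0,3), (1,3), (1,4), (2,4), (2,5)

α = atan 0.6 = 30.96°;  2α = 61.93°
n_0 = (-0.8437, -0.5369)
n_1 = (-0.2040, -0.9790)
n_2 = (+0.9272, -0.3746)
n_3 = (+0.3801, +0.9250)
n_4 = (-0.3762, +0.9265)
n_5 = (-0.9440, +0.3300)
  (0,1): δ = 134.24°  ·
  (0,2): δ = 54.47°  ✓
  (0,3): δ = 35.19°  ✓
  (0,4): δ = 79.63°  ·
  (0,5): δ = 128.26°  ·
  (1,2): δ = 100.23°  ·
  (1,3): δ = 10.57°  ✓
  (1,4): δ = 33.87°  ✓
  (1,5): δ = 82.50°  ·
  (2,3): δ = 90.34°  ·
  (2,4): δ = 45.90°  ✓
  (2,5): δ = 2.73°  ✓
  (3,4): δ = 135.56°  ·
  (3,5): δ = 86.93°  ·
  (4,5): δ = 131.37°  ·
antipodal pairs: 6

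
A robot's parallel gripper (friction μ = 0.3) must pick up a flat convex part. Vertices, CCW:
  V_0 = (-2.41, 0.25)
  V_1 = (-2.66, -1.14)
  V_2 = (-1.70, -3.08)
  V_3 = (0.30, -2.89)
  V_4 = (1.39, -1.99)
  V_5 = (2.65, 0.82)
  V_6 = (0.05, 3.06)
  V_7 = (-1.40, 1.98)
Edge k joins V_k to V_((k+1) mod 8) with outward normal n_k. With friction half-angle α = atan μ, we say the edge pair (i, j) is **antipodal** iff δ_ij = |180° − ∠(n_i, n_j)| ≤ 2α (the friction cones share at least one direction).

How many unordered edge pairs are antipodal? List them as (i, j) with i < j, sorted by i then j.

α = atan 0.3 = 16.70°;  2α = 33.40°
n_0 = (-0.9842, +0.1770)
n_1 = (-0.8963, -0.4435)
n_2 = (+0.0946, -0.9955)
n_3 = (+0.6367, -0.7711)
n_4 = (+0.9125, -0.4091)
n_5 = (+0.6527, +0.7576)
n_6 = (-0.5973, +0.8020)
n_7 = (-0.8636, +0.5042)
  (0,1): δ = 143.48°  ·
  (0,2): δ = 74.38°  ·
  (0,3): δ = 40.26°  ·
  (0,4): δ = 13.96°  ✓
  (0,5): δ = 59.45°  ·
  (0,6): δ = 136.88°  ·
  (0,7): δ = 159.92°  ·
  (1,2): δ = 110.90°  ·
  (1,3): δ = 76.78°  ·
  (1,4): δ = 50.48°  ·
  (1,5): δ = 22.93°  ✓
  (1,6): δ = 100.35°  ·
  (1,7): δ = 123.39°  ·
  (2,3): δ = 145.88°  ·
  (2,4): δ = 119.58°  ·
  (2,5): δ = 46.17°  ·
  (2,6): δ = 31.25°  ✓
  (2,7): δ = 54.30°  ·
  (3,4): δ = 153.70°  ·
  (3,5): δ = 80.29°  ·
  (3,6): δ = 2.87°  ✓
  (3,7): δ = 20.18°  ✓
  (4,5): δ = 106.59°  ·
  (4,6): δ = 29.17°  ✓
  (4,7): δ = 6.13°  ✓
  (5,6): δ = 102.57°  ·
  (5,7): δ = 79.53°  ·
  (6,7): δ = 156.96°  ·
antipodal pairs: 7

count = 7; pairs: (0,4), (1,5), (2,6), (3,6), (3,7), (4,6), (4,7)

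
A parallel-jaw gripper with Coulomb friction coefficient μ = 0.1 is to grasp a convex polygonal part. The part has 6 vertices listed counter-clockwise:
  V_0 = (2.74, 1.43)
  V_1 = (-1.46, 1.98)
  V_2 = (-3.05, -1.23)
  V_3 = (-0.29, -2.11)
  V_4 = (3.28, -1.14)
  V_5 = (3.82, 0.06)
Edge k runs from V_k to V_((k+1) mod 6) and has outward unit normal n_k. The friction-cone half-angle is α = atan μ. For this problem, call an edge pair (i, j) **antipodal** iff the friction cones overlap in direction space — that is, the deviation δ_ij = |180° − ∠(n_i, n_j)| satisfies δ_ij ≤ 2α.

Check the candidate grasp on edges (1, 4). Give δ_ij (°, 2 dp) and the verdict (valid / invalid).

α = atan 0.1 = 5.71°;  2α = 11.42°
edge 1: e_1 = (-1.59, -3.21);  n_1 = (-0.8961, +0.4439)
edge 4: e_4 = (+0.54, +1.20);  n_4 = (+0.9119, -0.4104)
∠(n_1, n_4) = 177.88°
δ = |180° − 177.88°| = 2.12°
2.12° ≤ 2α = 11.42°  →  valid

δ = 2.12°, valid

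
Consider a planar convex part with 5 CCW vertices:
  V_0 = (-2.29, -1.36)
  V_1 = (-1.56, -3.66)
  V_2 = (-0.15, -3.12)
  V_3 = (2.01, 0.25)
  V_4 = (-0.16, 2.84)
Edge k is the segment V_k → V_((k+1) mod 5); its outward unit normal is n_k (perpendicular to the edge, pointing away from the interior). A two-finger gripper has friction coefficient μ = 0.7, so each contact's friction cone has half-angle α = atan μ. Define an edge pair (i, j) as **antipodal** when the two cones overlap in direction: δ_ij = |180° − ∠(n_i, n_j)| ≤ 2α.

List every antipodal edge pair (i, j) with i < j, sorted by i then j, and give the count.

α = atan 0.7 = 34.99°;  2α = 69.98°
n_0 = (-0.9531, -0.3025)
n_1 = (+0.3576, -0.9339)
n_2 = (+0.8419, -0.5396)
n_3 = (+0.7665, +0.6422)
n_4 = (-0.8919, +0.4523)
  (0,1): δ = 86.65°  ·
  (0,2): δ = 50.27°  ✓
  (0,3): δ = 22.35°  ✓
  (0,4): δ = 135.50°  ·
  (1,2): δ = 143.61°  ·
  (1,3): δ = 71.00°  ·
  (1,4): δ = 42.15°  ✓
  (2,3): δ = 107.38°  ·
  (2,4): δ = 5.77°  ✓
  (3,4): δ = 66.85°  ✓
antipodal pairs: 5

count = 5; pairs: (0,2), (0,3), (1,4), (2,4), (3,4)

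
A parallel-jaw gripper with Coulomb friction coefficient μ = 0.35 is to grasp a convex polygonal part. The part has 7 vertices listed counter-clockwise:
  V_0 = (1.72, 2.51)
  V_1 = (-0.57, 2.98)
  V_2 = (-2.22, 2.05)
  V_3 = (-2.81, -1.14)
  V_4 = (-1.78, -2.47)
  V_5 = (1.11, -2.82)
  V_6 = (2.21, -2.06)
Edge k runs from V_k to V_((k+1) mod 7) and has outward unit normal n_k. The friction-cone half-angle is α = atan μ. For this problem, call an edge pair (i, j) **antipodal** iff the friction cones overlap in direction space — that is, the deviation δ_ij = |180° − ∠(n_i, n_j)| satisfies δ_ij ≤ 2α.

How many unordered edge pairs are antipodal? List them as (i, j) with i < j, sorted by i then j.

α = atan 0.35 = 19.29°;  2α = 38.58°
n_0 = (+0.2010, +0.9796)
n_1 = (-0.4910, +0.8712)
n_2 = (-0.9833, +0.1819)
n_3 = (-0.7906, -0.6123)
n_4 = (-0.1202, -0.9927)
n_5 = (+0.5684, -0.8227)
n_6 = (+0.9943, +0.1066)
  (0,1): δ = 138.99°  ·
  (0,2): δ = 88.88°  ·
  (0,3): δ = 40.65°  ·
  (0,4): δ = 4.69°  ✓
  (0,5): δ = 46.24°  ·
  (0,6): δ = 107.72°  ·
  (1,2): δ = 129.89°  ·
  (1,3): δ = 81.65°  ·
  (1,4): δ = 36.31°  ✓
  (1,5): δ = 5.23°  ✓
  (1,6): δ = 66.71°  ·
  (2,3): δ = 131.77°  ·
  (2,4): δ = 86.43°  ·
  (2,5): δ = 44.88°  ·
  (2,6): δ = 16.60°  ✓
  (3,4): δ = 134.66°  ·
  (3,5): δ = 93.11°  ·
  (3,6): δ = 31.64°  ✓
  (4,5): δ = 138.45°  ·
  (4,6): δ = 76.97°  ·
  (5,6): δ = 118.52°  ·
antipodal pairs: 5

count = 5; pairs: (0,4), (1,4), (1,5), (2,6), (3,6)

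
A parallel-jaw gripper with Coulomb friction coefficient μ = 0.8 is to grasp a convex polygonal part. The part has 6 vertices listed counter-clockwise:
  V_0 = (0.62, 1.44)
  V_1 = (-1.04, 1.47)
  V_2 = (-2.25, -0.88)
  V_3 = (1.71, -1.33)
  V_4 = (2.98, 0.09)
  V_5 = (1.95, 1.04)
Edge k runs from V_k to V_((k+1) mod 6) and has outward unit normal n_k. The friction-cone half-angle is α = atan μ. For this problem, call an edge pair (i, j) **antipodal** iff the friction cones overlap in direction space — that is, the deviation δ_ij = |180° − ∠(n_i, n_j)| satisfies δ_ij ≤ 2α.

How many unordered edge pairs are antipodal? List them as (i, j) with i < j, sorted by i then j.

α = atan 0.8 = 38.66°;  2α = 77.32°
n_0 = (+0.0181, +0.9998)
n_1 = (-0.8891, +0.4578)
n_2 = (-0.1129, -0.9936)
n_3 = (+0.7454, -0.6666)
n_4 = (+0.6780, +0.7351)
n_5 = (+0.2880, +0.9576)
  (0,1): δ = 116.21°  ·
  (0,2): δ = 5.45°  ✓
  (0,3): δ = 49.23°  ✓
  (0,4): δ = 138.35°  ·
  (0,5): δ = 164.30°  ·
  (1,2): δ = 69.24°  ✓
  (1,3): δ = 14.56°  ✓
  (1,4): δ = 74.56°  ✓
  (1,5): δ = 100.50°  ·
  (2,3): δ = 125.33°  ·
  (2,4): δ = 36.20°  ✓
  (2,5): δ = 10.26°  ✓
  (3,4): δ = 90.88°  ·
  (3,5): δ = 64.93°  ✓
  (4,5): δ = 154.05°  ·
antipodal pairs: 8

count = 8; pairs: (0,2), (0,3), (1,2), (1,3), (1,4), (2,4), (2,5), (3,5)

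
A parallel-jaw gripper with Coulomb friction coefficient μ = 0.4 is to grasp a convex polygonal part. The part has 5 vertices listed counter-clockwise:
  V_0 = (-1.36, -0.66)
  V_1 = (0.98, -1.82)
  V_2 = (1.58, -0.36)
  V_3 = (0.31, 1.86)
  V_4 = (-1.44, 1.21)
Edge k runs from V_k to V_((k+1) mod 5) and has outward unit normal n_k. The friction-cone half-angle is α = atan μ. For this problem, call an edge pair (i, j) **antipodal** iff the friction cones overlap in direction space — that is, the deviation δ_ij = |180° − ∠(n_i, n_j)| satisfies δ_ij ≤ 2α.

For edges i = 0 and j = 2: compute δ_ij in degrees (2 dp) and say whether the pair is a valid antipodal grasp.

δ = 33.86°, valid

α = atan 0.4 = 21.80°;  2α = 43.60°
edge 0: e_0 = (+2.34, -1.16);  n_0 = (-0.4441, -0.8960)
edge 2: e_2 = (-1.27, +2.22);  n_2 = (+0.8680, +0.4966)
∠(n_0, n_2) = 146.14°
δ = |180° − 146.14°| = 33.86°
33.86° ≤ 2α = 43.60°  →  valid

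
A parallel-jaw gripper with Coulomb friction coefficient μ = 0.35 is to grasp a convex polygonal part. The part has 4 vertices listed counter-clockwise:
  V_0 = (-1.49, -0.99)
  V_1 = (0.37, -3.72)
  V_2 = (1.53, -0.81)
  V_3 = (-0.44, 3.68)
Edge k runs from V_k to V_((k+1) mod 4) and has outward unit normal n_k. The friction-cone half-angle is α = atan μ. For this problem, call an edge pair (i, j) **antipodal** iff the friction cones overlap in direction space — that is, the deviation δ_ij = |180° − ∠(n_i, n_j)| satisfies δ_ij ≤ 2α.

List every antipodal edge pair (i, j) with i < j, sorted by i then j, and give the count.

α = atan 0.35 = 19.29°;  2α = 38.58°
n_0 = (-0.8264, -0.5631)
n_1 = (+0.9289, -0.3703)
n_2 = (+0.9157, +0.4018)
n_3 = (-0.9756, +0.2194)
  (0,1): δ = 56.00°  ·
  (0,2): δ = 10.58°  ✓
  (0,3): δ = 133.06°  ·
  (1,2): δ = 134.58°  ·
  (1,3): δ = 9.06°  ✓
  (2,3): δ = 36.36°  ✓
antipodal pairs: 3

count = 3; pairs: (0,2), (1,3), (2,3)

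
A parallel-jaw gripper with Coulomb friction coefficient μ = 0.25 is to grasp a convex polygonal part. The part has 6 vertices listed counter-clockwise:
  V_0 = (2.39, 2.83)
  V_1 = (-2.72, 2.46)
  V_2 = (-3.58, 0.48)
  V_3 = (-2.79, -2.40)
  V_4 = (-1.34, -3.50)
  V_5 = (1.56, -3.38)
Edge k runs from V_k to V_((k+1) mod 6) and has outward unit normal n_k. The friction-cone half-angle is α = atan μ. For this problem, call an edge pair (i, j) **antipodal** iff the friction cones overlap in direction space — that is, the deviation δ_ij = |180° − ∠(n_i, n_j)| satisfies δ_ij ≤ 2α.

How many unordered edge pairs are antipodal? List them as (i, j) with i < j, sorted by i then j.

count = 3; pairs: (0,4), (1,5), (2,5)

α = atan 0.25 = 14.04°;  2α = 28.07°
n_0 = (-0.0722, +0.9974)
n_1 = (-0.9172, +0.3984)
n_2 = (-0.9644, -0.2645)
n_3 = (-0.6044, -0.7967)
n_4 = (+0.0413, -0.9991)
n_5 = (+0.9912, -0.1325)
  (0,1): δ = 117.62°  ·
  (0,2): δ = 78.80°  ·
  (0,3): δ = 41.33°  ·
  (0,4): δ = 1.77°  ✓
  (0,5): δ = 78.25°  ·
  (1,2): δ = 141.18°  ·
  (1,3): δ = 103.71°  ·
  (1,4): δ = 64.15°  ·
  (1,5): δ = 15.86°  ✓
  (2,3): δ = 142.52°  ·
  (2,4): δ = 102.97°  ·
  (2,5): δ = 22.95°  ✓
  (3,4): δ = 140.45°  ·
  (3,5): δ = 60.43°  ·
  (4,5): δ = 99.98°  ·
antipodal pairs: 3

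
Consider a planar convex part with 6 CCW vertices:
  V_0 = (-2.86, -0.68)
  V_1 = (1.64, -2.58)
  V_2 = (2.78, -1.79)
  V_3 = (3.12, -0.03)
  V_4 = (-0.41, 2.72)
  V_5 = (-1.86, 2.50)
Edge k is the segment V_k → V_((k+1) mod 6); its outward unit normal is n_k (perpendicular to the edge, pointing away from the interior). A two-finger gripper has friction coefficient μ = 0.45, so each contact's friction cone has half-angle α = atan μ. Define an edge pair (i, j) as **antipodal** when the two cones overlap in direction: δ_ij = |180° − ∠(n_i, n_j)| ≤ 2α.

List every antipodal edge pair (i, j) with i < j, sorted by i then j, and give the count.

count = 5; pairs: (0,3), (0,4), (1,4), (1,5), (2,5)

α = atan 0.45 = 24.23°;  2α = 48.46°
n_0 = (-0.3890, -0.9212)
n_1 = (+0.5696, -0.8219)
n_2 = (+0.9818, -0.1897)
n_3 = (+0.6146, +0.7889)
n_4 = (-0.1500, +0.9887)
n_5 = (-0.9539, +0.3000)
  (0,1): δ = 122.39°  ·
  (0,2): δ = 78.04°  ·
  (0,3): δ = 15.03°  ✓
  (0,4): δ = 31.52°  ✓
  (0,5): δ = 95.43°  ·
  (1,2): δ = 135.66°  ·
  (1,3): δ = 72.64°  ·
  (1,4): δ = 26.09°  ✓
  (1,5): δ = 37.82°  ✓
  (2,3): δ = 116.99°  ·
  (2,4): δ = 70.44°  ·
  (2,5): δ = 6.52°  ✓
  (3,4): δ = 133.45°  ·
  (3,5): δ = 69.54°  ·
  (4,5): δ = 116.08°  ·
antipodal pairs: 5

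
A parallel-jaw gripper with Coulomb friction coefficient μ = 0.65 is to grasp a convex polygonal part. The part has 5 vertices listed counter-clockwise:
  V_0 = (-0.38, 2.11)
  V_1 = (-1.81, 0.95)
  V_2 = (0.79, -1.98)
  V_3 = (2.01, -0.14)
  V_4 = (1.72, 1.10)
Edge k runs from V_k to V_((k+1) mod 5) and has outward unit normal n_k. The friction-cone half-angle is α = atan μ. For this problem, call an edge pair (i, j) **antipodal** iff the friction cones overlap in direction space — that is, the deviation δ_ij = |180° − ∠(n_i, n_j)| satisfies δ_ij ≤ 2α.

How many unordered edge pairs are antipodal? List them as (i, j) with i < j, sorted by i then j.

α = atan 0.65 = 33.02°;  2α = 66.05°
n_0 = (-0.6300, +0.7766)
n_1 = (-0.7480, -0.6637)
n_2 = (+0.8334, -0.5526)
n_3 = (+0.9737, +0.2277)
n_4 = (+0.4334, +0.9012)
  (0,1): δ = 87.46°  ·
  (0,2): δ = 17.41°  ✓
  (0,3): δ = 64.11°  ✓
  (0,4): δ = 115.27°  ·
  (1,2): δ = 75.13°  ·
  (1,3): δ = 28.42°  ✓
  (1,4): δ = 22.73°  ✓
  (2,3): δ = 133.29°  ·
  (2,4): δ = 82.14°  ·
  (3,4): δ = 128.85°  ·
antipodal pairs: 4

count = 4; pairs: (0,2), (0,3), (1,3), (1,4)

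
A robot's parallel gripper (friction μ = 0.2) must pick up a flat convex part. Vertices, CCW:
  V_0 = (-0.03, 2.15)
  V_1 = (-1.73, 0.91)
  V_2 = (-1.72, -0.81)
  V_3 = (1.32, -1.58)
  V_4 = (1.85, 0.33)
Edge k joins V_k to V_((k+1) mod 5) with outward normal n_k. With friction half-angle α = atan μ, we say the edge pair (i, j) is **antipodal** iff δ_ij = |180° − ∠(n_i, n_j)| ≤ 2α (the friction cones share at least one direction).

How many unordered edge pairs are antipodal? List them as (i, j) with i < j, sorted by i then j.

α = atan 0.2 = 11.31°;  2α = 22.62°
n_0 = (-0.5893, +0.8079)
n_1 = (-1.0000, -0.0058)
n_2 = (-0.2455, -0.9694)
n_3 = (+0.9636, -0.2674)
n_4 = (+0.6955, +0.7185)
  (0,1): δ = 125.77°  ·
  (0,2): δ = 50.32°  ·
  (0,3): δ = 38.38°  ·
  (0,4): δ = 99.82°  ·
  (1,2): δ = 104.55°  ·
  (1,3): δ = 15.84°  ✓
  (1,4): δ = 45.60°  ·
  (2,3): δ = 91.30°  ·
  (2,4): δ = 29.86°  ·
  (3,4): δ = 118.56°  ·
antipodal pairs: 1

count = 1; pairs: (1,3)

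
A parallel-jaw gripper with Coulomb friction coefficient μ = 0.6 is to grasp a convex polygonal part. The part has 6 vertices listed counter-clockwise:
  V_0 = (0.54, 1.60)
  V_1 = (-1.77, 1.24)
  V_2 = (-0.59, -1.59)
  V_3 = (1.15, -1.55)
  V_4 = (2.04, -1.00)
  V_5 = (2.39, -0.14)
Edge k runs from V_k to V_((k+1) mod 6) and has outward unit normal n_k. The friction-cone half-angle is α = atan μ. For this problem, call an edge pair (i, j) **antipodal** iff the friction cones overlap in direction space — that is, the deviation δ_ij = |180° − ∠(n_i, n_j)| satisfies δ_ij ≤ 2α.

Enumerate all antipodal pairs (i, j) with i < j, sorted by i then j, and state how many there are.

α = atan 0.6 = 30.96°;  2α = 61.93°
n_0 = (-0.1540, +0.9881)
n_1 = (-0.9230, -0.3848)
n_2 = (+0.0230, -0.9997)
n_3 = (+0.5257, -0.8507)
n_4 = (+0.9262, -0.3770)
n_5 = (+0.6851, +0.7284)
  (0,1): δ = 76.22°  ·
  (0,2): δ = 7.54°  ✓
  (0,3): δ = 22.86°  ✓
  (0,4): δ = 59.00°  ✓
  (0,5): δ = 127.90°  ·
  (1,2): δ = 111.32°  ·
  (1,3): δ = 80.92°  ·
  (1,4): δ = 44.78°  ✓
  (1,5): δ = 24.12°  ✓
  (2,3): δ = 149.60°  ·
  (2,4): δ = 113.46°  ·
  (2,5): δ = 44.56°  ✓
  (3,4): δ = 143.86°  ·
  (3,5): δ = 74.96°  ·
  (4,5): δ = 111.10°  ·
antipodal pairs: 6

count = 6; pairs: (0,2), (0,3), (0,4), (1,4), (1,5), (2,5)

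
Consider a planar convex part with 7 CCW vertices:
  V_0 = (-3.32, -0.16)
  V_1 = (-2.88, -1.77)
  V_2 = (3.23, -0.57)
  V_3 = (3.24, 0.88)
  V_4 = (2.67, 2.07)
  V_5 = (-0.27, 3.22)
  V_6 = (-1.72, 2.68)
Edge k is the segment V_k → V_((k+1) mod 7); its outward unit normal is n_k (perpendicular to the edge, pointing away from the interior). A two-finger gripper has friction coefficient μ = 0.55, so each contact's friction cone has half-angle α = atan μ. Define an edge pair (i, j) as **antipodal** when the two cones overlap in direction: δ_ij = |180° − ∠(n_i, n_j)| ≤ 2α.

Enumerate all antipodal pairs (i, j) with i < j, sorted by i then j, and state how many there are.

count = 8; pairs: (0,2), (0,3), (0,4), (1,4), (1,5), (1,6), (2,6), (3,6)

α = atan 0.55 = 28.81°;  2α = 57.62°
n_0 = (-0.9646, -0.2636)
n_1 = (+0.1927, -0.9813)
n_2 = (+1.0000, -0.0069)
n_3 = (+0.9019, +0.4320)
n_4 = (+0.3643, +0.9313)
n_5 = (-0.3490, +0.9371)
n_6 = (-0.8712, +0.4908)
  (0,1): δ = 94.17°  ·
  (0,2): δ = 15.68°  ✓
  (0,3): δ = 10.31°  ✓
  (0,4): δ = 53.35°  ✓
  (0,5): δ = 95.14°  ·
  (0,6): δ = 135.32°  ·
  (1,2): δ = 101.51°  ·
  (1,3): δ = 75.52°  ·
  (1,4): δ = 32.47°  ✓
  (1,5): δ = 9.31°  ✓
  (1,6): δ = 49.49°  ✓
  (2,3): δ = 154.01°  ·
  (2,4): δ = 110.97°  ·
  (2,5): δ = 69.18°  ·
  (2,6): δ = 29.00°  ✓
  (3,4): δ = 136.96°  ·
  (3,5): δ = 95.17°  ·
  (3,6): δ = 54.99°  ✓
  (4,5): δ = 138.21°  ·
  (4,6): δ = 98.03°  ·
  (5,6): δ = 139.82°  ·
antipodal pairs: 8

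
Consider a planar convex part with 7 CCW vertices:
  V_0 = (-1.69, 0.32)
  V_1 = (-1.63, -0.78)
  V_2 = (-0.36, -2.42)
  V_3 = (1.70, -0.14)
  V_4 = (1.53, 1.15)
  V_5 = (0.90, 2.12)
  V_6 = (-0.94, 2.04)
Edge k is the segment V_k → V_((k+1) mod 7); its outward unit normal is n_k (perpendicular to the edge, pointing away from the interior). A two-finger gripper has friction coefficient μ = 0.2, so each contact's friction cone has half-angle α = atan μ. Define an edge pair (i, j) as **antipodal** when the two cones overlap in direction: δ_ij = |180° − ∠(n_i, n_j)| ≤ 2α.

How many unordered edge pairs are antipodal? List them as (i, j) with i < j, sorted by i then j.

α = atan 0.2 = 11.31°;  2α = 22.62°
n_0 = (-0.9985, -0.0545)
n_1 = (-0.7906, -0.6123)
n_2 = (+0.7420, -0.6704)
n_3 = (+0.9914, +0.1307)
n_4 = (+0.8386, +0.5447)
n_5 = (-0.0434, +0.9991)
n_6 = (-0.9166, +0.3997)
  (0,1): δ = 145.37°  ·
  (0,2): δ = 45.22°  ·
  (0,3): δ = 4.39°  ✓
  (0,4): δ = 29.88°  ·
  (0,5): δ = 89.37°  ·
  (0,6): δ = 153.32°  ·
  (1,2): δ = 79.85°  ·
  (1,3): δ = 30.25°  ·
  (1,4): δ = 4.75°  ✓
  (1,5): δ = 54.74°  ·
  (1,6): δ = 118.69°  ·
  (2,3): δ = 130.39°  ·
  (2,4): δ = 104.90°  ·
  (2,5): δ = 45.41°  ·
  (2,6): δ = 18.54°  ✓
  (3,4): δ = 154.50°  ·
  (3,5): δ = 95.02°  ·
  (3,6): δ = 31.07°  ·
  (4,5): δ = 120.51°  ·
  (4,6): δ = 56.56°  ·
  (5,6): δ = 116.05°  ·
antipodal pairs: 3

count = 3; pairs: (0,3), (1,4), (2,6)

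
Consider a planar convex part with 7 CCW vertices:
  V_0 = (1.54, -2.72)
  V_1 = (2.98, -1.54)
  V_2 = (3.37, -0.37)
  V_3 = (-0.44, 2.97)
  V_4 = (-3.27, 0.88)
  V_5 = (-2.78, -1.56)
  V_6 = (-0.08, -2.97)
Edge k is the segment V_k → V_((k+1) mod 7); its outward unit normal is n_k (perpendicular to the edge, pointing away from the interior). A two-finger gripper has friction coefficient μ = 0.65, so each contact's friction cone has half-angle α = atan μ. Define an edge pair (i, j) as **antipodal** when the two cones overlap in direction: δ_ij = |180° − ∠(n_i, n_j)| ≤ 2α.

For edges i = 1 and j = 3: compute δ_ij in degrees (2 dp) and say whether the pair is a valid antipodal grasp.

α = atan 0.65 = 33.02°;  2α = 66.05°
edge 1: e_1 = (+0.39, +1.17);  n_1 = (+0.9487, -0.3162)
edge 3: e_3 = (-2.83, -2.09);  n_3 = (-0.5941, +0.8044)
∠(n_1, n_3) = 144.88°
δ = |180° − 144.88°| = 35.12°
35.12° ≤ 2α = 66.05°  →  valid

δ = 35.12°, valid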